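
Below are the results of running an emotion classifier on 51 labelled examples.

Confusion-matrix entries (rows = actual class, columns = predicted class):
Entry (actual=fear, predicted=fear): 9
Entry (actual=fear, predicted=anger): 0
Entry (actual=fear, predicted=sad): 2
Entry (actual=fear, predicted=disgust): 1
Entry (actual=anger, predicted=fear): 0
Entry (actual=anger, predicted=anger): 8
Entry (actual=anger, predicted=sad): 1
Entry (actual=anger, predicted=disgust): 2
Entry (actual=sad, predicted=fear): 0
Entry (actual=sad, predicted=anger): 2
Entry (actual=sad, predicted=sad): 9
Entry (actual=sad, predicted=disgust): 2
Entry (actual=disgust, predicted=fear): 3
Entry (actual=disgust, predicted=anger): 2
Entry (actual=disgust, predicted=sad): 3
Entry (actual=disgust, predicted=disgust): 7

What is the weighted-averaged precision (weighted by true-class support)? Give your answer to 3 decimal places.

0.645

Per-class precision (TP/(TP+FP)):
  fear: TP=9, FP=0+0+3=3 → 9/12 = 0.7500
  anger: TP=8, FP=0+2+2=4 → 8/12 = 0.6667
  sad: TP=9, FP=2+1+3=6 → 9/15 = 0.6000
  disgust: TP=7, FP=1+2+2=5 → 7/12 = 0.5833
Weighted-precision = Σ (supportᵢ/N)·precisionᵢ with N=51: (12/51)·0.7500 + (11/51)·0.6667 + (13/51)·0.6000 + (15/51)·0.5833 = 0.645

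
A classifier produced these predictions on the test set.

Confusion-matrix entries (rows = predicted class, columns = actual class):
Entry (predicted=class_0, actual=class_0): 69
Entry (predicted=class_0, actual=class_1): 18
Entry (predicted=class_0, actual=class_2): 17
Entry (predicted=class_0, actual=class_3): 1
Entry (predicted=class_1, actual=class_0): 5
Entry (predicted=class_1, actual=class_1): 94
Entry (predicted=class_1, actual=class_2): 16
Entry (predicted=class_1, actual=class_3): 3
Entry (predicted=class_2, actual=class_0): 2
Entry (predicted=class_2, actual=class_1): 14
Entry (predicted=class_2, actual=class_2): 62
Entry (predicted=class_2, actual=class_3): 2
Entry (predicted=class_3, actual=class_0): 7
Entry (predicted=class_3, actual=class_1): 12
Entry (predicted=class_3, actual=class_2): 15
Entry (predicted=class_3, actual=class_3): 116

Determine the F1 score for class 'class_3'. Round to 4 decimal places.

0.8529

Treat 'class_3' as positive and all other classes as negative.
F1 score = 2·TP/(2·TP+FP+FN).
class_3: TP=116, FP=7+12+15=34, FN=1+3+2=6 → 232/272 = 0.85294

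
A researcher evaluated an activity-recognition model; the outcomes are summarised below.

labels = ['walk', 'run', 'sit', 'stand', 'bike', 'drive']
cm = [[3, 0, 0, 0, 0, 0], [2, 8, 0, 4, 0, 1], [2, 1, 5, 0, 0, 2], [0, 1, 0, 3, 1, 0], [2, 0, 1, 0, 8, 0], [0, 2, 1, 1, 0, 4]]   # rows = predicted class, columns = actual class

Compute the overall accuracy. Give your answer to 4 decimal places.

0.5962

Accuracy = trace / total = (3+8+5+3+8+4=31) / 52 = 31/52 = 0.5962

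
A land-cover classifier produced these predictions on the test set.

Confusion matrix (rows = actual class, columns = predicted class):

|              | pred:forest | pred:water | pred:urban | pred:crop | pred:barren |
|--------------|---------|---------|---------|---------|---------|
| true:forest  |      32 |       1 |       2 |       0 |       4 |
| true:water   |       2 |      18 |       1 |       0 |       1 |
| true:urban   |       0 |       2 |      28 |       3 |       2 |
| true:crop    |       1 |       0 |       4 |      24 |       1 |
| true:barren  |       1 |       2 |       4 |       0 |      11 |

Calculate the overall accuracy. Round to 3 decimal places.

0.785

Accuracy = trace / total = (32+18+28+24+11=113) / 144 = 113/144 = 0.785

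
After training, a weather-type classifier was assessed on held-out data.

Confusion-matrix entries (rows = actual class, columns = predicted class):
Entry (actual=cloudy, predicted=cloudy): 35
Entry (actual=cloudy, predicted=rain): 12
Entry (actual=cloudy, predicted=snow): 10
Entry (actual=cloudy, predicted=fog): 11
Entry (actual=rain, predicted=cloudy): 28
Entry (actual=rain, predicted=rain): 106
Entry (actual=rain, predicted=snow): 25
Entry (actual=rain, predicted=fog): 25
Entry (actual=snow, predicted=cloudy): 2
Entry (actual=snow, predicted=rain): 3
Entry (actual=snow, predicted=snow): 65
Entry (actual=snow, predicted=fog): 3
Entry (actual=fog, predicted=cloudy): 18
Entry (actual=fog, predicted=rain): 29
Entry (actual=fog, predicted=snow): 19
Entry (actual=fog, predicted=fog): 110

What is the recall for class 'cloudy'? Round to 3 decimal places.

0.515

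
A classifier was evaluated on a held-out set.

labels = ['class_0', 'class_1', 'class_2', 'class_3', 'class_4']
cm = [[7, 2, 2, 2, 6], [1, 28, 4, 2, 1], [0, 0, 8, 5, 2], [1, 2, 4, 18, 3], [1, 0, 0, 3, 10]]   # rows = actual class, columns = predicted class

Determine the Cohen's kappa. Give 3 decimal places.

Observed agreement pₒ = trace/N = 71/112 = 0.6339
Expected agreement pₑ = Σ (rowᵢ·colᵢ)/N² = (19·10 + 36·32 + 15·18 + 28·30 + 14·22)/112² = 0.2200
κ = (pₒ − pₑ)/(1 − pₑ) = (0.6339 − 0.2200)/(1 − 0.2200) = 0.531

0.531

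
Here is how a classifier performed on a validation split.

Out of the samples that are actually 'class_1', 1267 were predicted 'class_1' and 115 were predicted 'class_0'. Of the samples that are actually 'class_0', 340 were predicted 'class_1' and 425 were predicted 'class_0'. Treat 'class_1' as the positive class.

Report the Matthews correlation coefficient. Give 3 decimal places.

0.521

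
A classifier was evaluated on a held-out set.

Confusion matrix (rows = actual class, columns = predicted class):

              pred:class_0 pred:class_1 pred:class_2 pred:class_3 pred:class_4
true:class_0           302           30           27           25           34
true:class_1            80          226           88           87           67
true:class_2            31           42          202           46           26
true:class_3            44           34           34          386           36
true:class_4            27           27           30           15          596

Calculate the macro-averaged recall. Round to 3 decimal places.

Per-class recall (TP/(TP+FN)):
  class_0: TP=302, FN=30+27+25+34=116 → 302/418 = 0.7225
  class_1: TP=226, FN=80+88+87+67=322 → 226/548 = 0.4124
  class_2: TP=202, FN=31+42+46+26=145 → 202/347 = 0.5821
  class_3: TP=386, FN=44+34+34+36=148 → 386/534 = 0.7228
  class_4: TP=596, FN=27+27+30+15=99 → 596/695 = 0.8576
Macro-recall = mean = (0.7225 + 0.4124 + 0.5821 + 0.7228 + 0.8576) / 5 = 0.659

0.659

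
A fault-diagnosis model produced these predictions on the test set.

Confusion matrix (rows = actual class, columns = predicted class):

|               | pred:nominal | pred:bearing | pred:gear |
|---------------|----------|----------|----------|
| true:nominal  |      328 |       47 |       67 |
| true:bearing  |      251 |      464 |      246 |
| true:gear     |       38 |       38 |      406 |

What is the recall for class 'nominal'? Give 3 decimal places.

recall = TP/(TP+FN).
nominal: TP=328, FN=47+67=114 → 328/442 = 0.7421

0.742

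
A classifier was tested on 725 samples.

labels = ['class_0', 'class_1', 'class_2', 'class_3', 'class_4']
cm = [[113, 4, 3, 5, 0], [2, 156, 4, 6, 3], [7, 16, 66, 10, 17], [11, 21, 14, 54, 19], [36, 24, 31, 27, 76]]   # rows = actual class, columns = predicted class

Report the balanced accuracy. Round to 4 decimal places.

0.6462

Balanced accuracy = mean of per-class recall.
  class_0: recall = 113/125 = 0.90400
  class_1: recall = 156/171 = 0.91228
  class_2: recall = 66/116 = 0.56897
  class_3: recall = 54/119 = 0.45378
  class_4: recall = 76/194 = 0.39175
Mean = (0.90400 + 0.91228 + 0.56897 + 0.45378 + 0.39175) / 5 = 0.6462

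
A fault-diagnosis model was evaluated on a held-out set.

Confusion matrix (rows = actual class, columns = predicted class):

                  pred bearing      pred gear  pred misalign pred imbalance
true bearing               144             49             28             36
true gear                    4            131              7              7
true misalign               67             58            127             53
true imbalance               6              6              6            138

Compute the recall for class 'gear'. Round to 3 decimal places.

recall = TP/(TP+FN).
gear: TP=131, FN=4+7+7=18 → 131/149 = 0.8792

0.879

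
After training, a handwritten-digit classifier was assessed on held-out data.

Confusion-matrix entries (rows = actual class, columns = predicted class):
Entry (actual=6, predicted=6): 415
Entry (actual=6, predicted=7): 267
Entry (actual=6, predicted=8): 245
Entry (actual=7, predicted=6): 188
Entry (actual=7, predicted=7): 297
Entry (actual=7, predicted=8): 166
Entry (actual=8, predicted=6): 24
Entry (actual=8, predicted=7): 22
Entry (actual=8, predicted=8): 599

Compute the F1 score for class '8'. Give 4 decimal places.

0.7239

F1 score = 2·TP/(2·TP+FP+FN).
8: TP=599, FP=245+166=411, FN=24+22=46 → 1198/1655 = 0.72387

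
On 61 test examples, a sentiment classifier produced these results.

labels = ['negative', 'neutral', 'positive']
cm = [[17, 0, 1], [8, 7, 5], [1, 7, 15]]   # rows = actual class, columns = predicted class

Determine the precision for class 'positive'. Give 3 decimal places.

0.714

precision = TP/(TP+FP).
positive: TP=15, FP=1+5=6 → 15/21 = 0.7143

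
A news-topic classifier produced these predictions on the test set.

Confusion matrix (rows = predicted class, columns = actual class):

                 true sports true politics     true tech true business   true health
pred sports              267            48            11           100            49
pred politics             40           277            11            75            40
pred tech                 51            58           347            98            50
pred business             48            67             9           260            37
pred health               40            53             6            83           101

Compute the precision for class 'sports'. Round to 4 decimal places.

One-vs-rest for 'sports': TP = diagonal; FP = other classes predicted 'sports'; FN = 'sports' predicted as other.
precision = TP/(TP+FP).
sports: TP=267, FP=48+11+100+49=208 → 267/475 = 0.56211

0.5621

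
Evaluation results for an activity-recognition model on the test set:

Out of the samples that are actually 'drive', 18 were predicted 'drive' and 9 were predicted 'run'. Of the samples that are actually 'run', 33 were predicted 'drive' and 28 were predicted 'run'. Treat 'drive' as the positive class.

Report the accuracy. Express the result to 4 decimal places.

Accuracy = (TP+TN)/N = (18+28)/88 = 0.5227

0.5227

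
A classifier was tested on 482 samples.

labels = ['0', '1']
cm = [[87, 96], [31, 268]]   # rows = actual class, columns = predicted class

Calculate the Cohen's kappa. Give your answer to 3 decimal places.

0.399

Observed agreement pₒ = trace/N = 355/482 = 0.7365
Expected agreement pₑ = Σ (rowᵢ·colᵢ)/N² = (183·118 + 299·364)/482² = 0.5614
κ = (pₒ − pₑ)/(1 − pₑ) = (0.7365 − 0.5614)/(1 − 0.5614) = 0.399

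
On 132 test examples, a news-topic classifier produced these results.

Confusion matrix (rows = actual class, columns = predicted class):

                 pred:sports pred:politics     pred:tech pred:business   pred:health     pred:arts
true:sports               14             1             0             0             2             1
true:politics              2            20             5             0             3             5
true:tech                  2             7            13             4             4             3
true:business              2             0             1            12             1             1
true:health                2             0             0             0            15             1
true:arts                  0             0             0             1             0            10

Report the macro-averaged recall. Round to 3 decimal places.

0.699

Per-class recall (TP/(TP+FN)):
  sports: TP=14, FN=1+0+0+2+1=4 → 14/18 = 0.7778
  politics: TP=20, FN=2+5+0+3+5=15 → 20/35 = 0.5714
  tech: TP=13, FN=2+7+4+4+3=20 → 13/33 = 0.3939
  business: TP=12, FN=2+0+1+1+1=5 → 12/17 = 0.7059
  health: TP=15, FN=2+0+0+0+1=3 → 15/18 = 0.8333
  arts: TP=10, FN=0+0+0+1+0=1 → 10/11 = 0.9091
Macro-recall = mean = (0.7778 + 0.5714 + 0.3939 + 0.7059 + 0.8333 + 0.9091) / 6 = 0.699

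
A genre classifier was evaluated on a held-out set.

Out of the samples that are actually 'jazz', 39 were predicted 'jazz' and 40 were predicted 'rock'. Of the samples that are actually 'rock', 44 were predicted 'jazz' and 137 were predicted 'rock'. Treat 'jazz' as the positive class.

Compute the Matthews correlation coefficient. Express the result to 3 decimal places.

MCC = (TP·TN − FP·FN) / √((TP+FP)(TP+FN)(TN+FP)(TN+FN))
Numerator = 39·137 − 44·40 = 3583
Denominator = √(83·79·181·177) = √210066609 = 14493.6748
MCC = 3583 / 14493.6748 = 0.247

0.247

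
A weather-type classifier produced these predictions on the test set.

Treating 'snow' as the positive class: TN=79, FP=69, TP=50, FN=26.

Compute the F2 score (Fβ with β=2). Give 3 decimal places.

0.591

Fβ = (1+β²)·TP / ((1+β²)·TP + β²·FN + FP), with β²=4
= 5·50 / (5·50 + 4·26 + 69) = 0.591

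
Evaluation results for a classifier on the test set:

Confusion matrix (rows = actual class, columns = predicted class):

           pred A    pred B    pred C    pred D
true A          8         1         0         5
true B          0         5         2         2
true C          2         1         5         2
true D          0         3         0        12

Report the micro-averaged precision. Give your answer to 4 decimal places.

0.6250

Micro-averaging pools counts across classes: ΣTP=30, ΣFP=18, ΣFN=18.
Micro-precision = TP/(TP+FP) on pooled counts = 0.6250 (equals overall accuracy in single-label multiclass).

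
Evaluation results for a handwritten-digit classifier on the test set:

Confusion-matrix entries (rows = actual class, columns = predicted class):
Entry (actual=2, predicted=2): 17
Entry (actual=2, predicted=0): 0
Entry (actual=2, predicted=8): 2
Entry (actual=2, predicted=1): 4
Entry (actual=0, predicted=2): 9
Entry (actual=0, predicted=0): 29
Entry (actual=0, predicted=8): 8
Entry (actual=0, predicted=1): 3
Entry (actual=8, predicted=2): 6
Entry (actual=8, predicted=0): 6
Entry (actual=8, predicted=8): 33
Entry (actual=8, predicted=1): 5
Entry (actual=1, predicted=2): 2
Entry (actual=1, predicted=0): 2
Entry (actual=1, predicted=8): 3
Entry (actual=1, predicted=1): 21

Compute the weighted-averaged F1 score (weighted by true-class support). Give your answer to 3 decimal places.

Per-class F1 score (2·TP/(2·TP+FP+FN)):
  2: TP=17, FP=9+6+2=17, FN=0+2+4=6 → 34/57 = 0.5965
  0: TP=29, FP=0+6+2=8, FN=9+8+3=20 → 58/86 = 0.6744
  8: TP=33, FP=2+8+3=13, FN=6+6+5=17 → 66/96 = 0.6875
  1: TP=21, FP=4+3+5=12, FN=2+2+3=7 → 42/61 = 0.6885
Weighted-F1 score = Σ (supportᵢ/N)·F1 scoreᵢ with N=150: (23/150)·0.5965 + (49/150)·0.6744 + (50/150)·0.6875 + (28/150)·0.6885 = 0.669

0.669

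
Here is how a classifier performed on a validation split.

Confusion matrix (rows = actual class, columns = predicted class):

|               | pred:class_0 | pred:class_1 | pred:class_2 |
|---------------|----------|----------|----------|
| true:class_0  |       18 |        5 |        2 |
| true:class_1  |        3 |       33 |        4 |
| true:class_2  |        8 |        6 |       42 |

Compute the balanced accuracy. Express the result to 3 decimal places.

0.765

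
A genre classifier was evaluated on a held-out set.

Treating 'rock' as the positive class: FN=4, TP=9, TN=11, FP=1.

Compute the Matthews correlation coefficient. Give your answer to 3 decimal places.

MCC = (TP·TN − FP·FN) / √((TP+FP)(TP+FN)(TN+FP)(TN+FN))
Numerator = 9·11 − 1·4 = 95
Denominator = √(10·13·12·15) = √23400 = 152.9706
MCC = 95 / 152.9706 = 0.621

0.621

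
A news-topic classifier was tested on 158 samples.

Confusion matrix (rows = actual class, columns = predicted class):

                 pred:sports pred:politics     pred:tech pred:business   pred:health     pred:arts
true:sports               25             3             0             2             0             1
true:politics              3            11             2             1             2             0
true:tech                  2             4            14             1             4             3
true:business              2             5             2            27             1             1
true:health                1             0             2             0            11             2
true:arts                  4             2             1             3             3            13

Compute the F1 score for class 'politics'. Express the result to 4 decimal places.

0.5000

Treat 'politics' as positive and all other classes as negative.
F1 score = 2·TP/(2·TP+FP+FN).
politics: TP=11, FP=3+4+5+0+2=14, FN=3+2+1+2+0=8 → 22/44 = 0.50000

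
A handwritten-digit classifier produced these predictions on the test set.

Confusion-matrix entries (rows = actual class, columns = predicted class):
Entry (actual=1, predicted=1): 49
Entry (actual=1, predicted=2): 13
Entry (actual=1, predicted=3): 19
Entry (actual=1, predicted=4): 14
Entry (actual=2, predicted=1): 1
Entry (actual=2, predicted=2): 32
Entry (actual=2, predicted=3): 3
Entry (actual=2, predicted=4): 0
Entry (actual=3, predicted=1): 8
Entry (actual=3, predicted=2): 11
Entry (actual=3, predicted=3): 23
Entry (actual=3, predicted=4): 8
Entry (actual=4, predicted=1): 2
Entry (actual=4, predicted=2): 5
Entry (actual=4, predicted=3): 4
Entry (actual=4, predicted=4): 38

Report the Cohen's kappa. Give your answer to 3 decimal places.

Observed agreement pₒ = trace/N = 142/230 = 0.6174
Expected agreement pₑ = Σ (rowᵢ·colᵢ)/N² = (95·60 + 36·61 + 50·49 + 49·60)/230² = 0.2512
κ = (pₒ − pₑ)/(1 − pₑ) = (0.6174 − 0.2512)/(1 − 0.2512) = 0.489

0.489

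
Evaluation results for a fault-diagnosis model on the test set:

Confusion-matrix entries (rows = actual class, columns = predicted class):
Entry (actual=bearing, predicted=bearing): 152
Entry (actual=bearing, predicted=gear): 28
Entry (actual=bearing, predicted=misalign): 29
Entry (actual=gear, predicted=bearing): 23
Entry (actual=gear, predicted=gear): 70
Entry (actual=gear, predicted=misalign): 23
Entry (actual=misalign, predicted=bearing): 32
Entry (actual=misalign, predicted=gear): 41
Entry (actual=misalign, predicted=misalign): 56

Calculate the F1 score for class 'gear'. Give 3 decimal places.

0.549

Take TP from the diagonal, FP from the rest of the 'gear' prediction marginal, FN from the rest of the 'gear' actual marginal.
F1 score = 2·TP/(2·TP+FP+FN).
gear: TP=70, FP=28+41=69, FN=23+23=46 → 140/255 = 0.5490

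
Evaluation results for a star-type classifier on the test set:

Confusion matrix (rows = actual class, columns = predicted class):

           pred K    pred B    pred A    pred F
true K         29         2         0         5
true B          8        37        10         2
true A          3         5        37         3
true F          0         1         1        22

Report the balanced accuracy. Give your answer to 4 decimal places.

0.7855

Balanced accuracy = mean of per-class recall.
  K: recall = 29/36 = 0.80556
  B: recall = 37/57 = 0.64912
  A: recall = 37/48 = 0.77083
  F: recall = 22/24 = 0.91667
Mean = (0.80556 + 0.64912 + 0.77083 + 0.91667) / 4 = 0.7855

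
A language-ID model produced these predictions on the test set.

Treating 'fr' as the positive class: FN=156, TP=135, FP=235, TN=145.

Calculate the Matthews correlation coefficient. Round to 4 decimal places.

MCC = (TP·TN − FP·FN) / √((TP+FP)(TP+FN)(TN+FP)(TN+FN))
Numerator = 135·145 − 235·156 = -17085
Denominator = √(370·291·380·301) = √12315294600 = 110974.2970
MCC = -17085 / 110974.2970 = -0.1540

-0.1540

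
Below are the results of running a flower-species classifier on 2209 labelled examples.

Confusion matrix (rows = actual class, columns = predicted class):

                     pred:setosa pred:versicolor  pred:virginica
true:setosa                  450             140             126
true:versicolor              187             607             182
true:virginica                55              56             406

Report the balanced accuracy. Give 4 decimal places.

Balanced accuracy = mean of per-class recall.
  setosa: recall = 450/716 = 0.62849
  versicolor: recall = 607/976 = 0.62193
  virginica: recall = 406/517 = 0.78530
Mean = (0.62849 + 0.62193 + 0.78530) / 3 = 0.6786

0.6786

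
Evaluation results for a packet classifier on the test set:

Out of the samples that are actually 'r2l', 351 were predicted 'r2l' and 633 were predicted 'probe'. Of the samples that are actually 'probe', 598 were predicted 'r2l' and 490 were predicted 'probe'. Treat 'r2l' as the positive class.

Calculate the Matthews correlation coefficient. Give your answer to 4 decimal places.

MCC = (TP·TN − FP·FN) / √((TP+FP)(TP+FN)(TN+FP)(TN+FN))
Numerator = 351·490 − 598·633 = -206544
Denominator = √(949·984·1088·1123) = √1140958800384 = 1068156.7303
MCC = -206544 / 1068156.7303 = -0.1934

-0.1934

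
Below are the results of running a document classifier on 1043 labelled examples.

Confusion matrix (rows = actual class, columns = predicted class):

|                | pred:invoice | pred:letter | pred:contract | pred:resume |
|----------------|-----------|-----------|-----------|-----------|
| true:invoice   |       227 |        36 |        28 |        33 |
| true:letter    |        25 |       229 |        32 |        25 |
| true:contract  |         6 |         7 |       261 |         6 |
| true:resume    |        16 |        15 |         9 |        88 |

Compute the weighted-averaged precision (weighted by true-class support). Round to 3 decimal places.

0.779

Per-class precision (TP/(TP+FP)):
  invoice: TP=227, FP=25+6+16=47 → 227/274 = 0.8285
  letter: TP=229, FP=36+7+15=58 → 229/287 = 0.7979
  contract: TP=261, FP=28+32+9=69 → 261/330 = 0.7909
  resume: TP=88, FP=33+25+6=64 → 88/152 = 0.5789
Weighted-precision = Σ (supportᵢ/N)·precisionᵢ with N=1043: (324/1043)·0.8285 + (311/1043)·0.7979 + (280/1043)·0.7909 + (128/1043)·0.5789 = 0.779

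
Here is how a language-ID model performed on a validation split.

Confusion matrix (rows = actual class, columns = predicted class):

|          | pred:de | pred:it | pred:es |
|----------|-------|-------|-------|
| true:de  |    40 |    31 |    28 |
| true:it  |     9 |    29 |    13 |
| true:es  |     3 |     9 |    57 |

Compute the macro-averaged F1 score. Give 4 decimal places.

Per-class F1 score (2·TP/(2·TP+FP+FN)):
  de: TP=40, FP=9+3=12, FN=31+28=59 → 80/151 = 0.52980
  it: TP=29, FP=31+9=40, FN=9+13=22 → 58/120 = 0.48333
  es: TP=57, FP=28+13=41, FN=3+9=12 → 114/167 = 0.68263
Macro-F1 score = mean = (0.52980 + 0.48333 + 0.68263) / 3 = 0.5653

0.5653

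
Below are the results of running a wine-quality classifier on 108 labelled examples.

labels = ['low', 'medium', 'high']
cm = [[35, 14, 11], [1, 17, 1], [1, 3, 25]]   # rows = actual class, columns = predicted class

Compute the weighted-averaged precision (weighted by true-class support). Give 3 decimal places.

0.795

Per-class precision (TP/(TP+FP)):
  low: TP=35, FP=1+1=2 → 35/37 = 0.9459
  medium: TP=17, FP=14+3=17 → 17/34 = 0.5000
  high: TP=25, FP=11+1=12 → 25/37 = 0.6757
Weighted-precision = Σ (supportᵢ/N)·precisionᵢ with N=108: (60/108)·0.9459 + (19/108)·0.5000 + (29/108)·0.6757 = 0.795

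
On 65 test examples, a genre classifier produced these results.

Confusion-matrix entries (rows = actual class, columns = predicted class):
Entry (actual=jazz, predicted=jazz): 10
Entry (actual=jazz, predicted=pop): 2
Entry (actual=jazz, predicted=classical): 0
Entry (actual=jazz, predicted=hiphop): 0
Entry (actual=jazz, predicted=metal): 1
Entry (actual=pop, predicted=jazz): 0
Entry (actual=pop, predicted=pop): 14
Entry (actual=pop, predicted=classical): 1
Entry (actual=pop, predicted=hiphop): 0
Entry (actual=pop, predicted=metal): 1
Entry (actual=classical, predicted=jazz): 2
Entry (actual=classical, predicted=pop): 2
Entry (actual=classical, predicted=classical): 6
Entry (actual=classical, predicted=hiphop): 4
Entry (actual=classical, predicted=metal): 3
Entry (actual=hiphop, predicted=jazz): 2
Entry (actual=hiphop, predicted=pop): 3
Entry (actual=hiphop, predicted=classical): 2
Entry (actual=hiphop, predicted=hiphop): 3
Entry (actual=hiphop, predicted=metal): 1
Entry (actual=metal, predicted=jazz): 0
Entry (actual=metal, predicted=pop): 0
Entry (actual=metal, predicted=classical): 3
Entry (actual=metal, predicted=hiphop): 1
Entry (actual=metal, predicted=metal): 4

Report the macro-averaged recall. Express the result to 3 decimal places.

0.554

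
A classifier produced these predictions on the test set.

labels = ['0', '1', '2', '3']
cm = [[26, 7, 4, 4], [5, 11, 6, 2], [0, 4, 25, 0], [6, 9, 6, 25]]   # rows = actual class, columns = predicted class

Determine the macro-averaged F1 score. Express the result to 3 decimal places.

0.608

Per-class F1 score (2·TP/(2·TP+FP+FN)):
  0: TP=26, FP=5+0+6=11, FN=7+4+4=15 → 52/78 = 0.6667
  1: TP=11, FP=7+4+9=20, FN=5+6+2=13 → 22/55 = 0.4000
  2: TP=25, FP=4+6+6=16, FN=0+4+0=4 → 50/70 = 0.7143
  3: TP=25, FP=4+2+0=6, FN=6+9+6=21 → 50/77 = 0.6494
Macro-F1 score = mean = (0.6667 + 0.4000 + 0.7143 + 0.6494) / 4 = 0.608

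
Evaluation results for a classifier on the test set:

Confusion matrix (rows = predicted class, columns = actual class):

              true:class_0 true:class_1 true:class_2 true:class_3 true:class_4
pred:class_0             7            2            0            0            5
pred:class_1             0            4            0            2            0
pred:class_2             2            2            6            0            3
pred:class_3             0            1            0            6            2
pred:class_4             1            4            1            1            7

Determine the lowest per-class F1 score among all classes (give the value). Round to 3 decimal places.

0.421

Per-class F1 score (2·TP/(2·TP+FP+FN)):
  class_0: TP=7, FP=2+0+0+5=7, FN=0+2+0+1=3 → 14/24 = 0.5833
  class_1: TP=4, FP=0+0+2+0=2, FN=2+2+1+4=9 → 8/19 = 0.4211
  class_2: TP=6, FP=2+2+0+3=7, FN=0+0+0+1=1 → 12/20 = 0.6000
  class_3: TP=6, FP=0+1+0+2=3, FN=0+2+0+1=3 → 12/18 = 0.6667
  class_4: TP=7, FP=1+4+1+1=7, FN=5+0+3+2=10 → 14/31 = 0.4516
Lowest is class 'class_1' with F1 score = 0.421.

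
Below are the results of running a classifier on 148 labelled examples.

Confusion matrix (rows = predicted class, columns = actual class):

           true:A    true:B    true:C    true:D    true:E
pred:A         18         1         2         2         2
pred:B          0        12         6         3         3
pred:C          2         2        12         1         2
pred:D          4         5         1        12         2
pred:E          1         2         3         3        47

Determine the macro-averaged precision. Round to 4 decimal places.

Per-class precision (TP/(TP+FP)):
  A: TP=18, FP=1+2+2+2=7 → 18/25 = 0.72000
  B: TP=12, FP=0+6+3+3=12 → 12/24 = 0.50000
  C: TP=12, FP=2+2+1+2=7 → 12/19 = 0.63158
  D: TP=12, FP=4+5+1+2=12 → 12/24 = 0.50000
  E: TP=47, FP=1+2+3+3=9 → 47/56 = 0.83929
Macro-precision = mean = (0.72000 + 0.50000 + 0.63158 + 0.50000 + 0.83929) / 5 = 0.6382

0.6382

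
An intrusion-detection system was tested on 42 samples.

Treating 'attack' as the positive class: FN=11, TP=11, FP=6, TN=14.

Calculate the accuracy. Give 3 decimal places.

0.595

Accuracy = (TP+TN)/N = (11+14)/42 = 0.595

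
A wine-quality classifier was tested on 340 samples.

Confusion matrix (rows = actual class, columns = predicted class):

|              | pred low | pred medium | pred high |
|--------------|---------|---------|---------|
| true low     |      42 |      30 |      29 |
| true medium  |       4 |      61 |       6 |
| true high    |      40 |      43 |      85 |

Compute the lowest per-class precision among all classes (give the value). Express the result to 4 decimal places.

Per-class precision (TP/(TP+FP)):
  low: TP=42, FP=4+40=44 → 42/86 = 0.48837
  medium: TP=61, FP=30+43=73 → 61/134 = 0.45522
  high: TP=85, FP=29+6=35 → 85/120 = 0.70833
Lowest is class 'medium' with precision = 0.4552.

0.4552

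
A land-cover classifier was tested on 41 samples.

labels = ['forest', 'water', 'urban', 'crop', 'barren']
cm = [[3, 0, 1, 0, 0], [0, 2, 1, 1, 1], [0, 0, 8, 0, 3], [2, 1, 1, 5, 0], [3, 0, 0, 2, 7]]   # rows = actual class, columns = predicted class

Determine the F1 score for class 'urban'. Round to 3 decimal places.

F1 score = 2·TP/(2·TP+FP+FN).
urban: TP=8, FP=1+1+1+0=3, FN=0+0+0+3=3 → 16/22 = 0.7273

0.727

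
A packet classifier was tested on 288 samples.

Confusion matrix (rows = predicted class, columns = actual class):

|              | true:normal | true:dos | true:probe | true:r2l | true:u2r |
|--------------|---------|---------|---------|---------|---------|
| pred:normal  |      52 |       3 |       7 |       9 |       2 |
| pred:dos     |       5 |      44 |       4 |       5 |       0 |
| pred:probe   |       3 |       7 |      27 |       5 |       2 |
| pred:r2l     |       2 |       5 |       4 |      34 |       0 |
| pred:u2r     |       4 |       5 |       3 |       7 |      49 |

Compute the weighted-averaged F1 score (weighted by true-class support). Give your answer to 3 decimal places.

0.711

Per-class F1 score (2·TP/(2·TP+FP+FN)):
  normal: TP=52, FP=3+7+9+2=21, FN=5+3+2+4=14 → 104/139 = 0.7482
  dos: TP=44, FP=5+4+5+0=14, FN=3+7+5+5=20 → 88/122 = 0.7213
  probe: TP=27, FP=3+7+5+2=17, FN=7+4+4+3=18 → 54/89 = 0.6067
  r2l: TP=34, FP=2+5+4+0=11, FN=9+5+5+7=26 → 68/105 = 0.6476
  u2r: TP=49, FP=4+5+3+7=19, FN=2+0+2+0=4 → 98/121 = 0.8099
Weighted-F1 score = Σ (supportᵢ/N)·F1 scoreᵢ with N=288: (66/288)·0.7482 + (64/288)·0.7213 + (45/288)·0.6067 + (60/288)·0.6476 + (53/288)·0.8099 = 0.711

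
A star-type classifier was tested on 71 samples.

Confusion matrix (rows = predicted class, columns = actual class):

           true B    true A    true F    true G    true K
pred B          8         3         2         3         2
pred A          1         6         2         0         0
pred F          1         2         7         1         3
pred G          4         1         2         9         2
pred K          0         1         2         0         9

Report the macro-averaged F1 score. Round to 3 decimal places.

0.550

Per-class F1 score (2·TP/(2·TP+FP+FN)):
  B: TP=8, FP=3+2+3+2=10, FN=1+1+4+0=6 → 16/32 = 0.5000
  A: TP=6, FP=1+2+0+0=3, FN=3+2+1+1=7 → 12/22 = 0.5455
  F: TP=7, FP=1+2+1+3=7, FN=2+2+2+2=8 → 14/29 = 0.4828
  G: TP=9, FP=4+1+2+2=9, FN=3+0+1+0=4 → 18/31 = 0.5806
  K: TP=9, FP=0+1+2+0=3, FN=2+0+3+2=7 → 18/28 = 0.6429
Macro-F1 score = mean = (0.5000 + 0.5455 + 0.4828 + 0.5806 + 0.6429) / 5 = 0.550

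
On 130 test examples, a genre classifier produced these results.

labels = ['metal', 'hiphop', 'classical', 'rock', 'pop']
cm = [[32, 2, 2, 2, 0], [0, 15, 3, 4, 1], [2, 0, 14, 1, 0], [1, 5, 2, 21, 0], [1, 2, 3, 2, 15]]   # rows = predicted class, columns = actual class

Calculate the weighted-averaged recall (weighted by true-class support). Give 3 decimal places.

0.746

Per-class recall (TP/(TP+FN)):
  metal: TP=32, FN=0+2+1+1=4 → 32/36 = 0.8889
  hiphop: TP=15, FN=2+0+5+2=9 → 15/24 = 0.6250
  classical: TP=14, FN=2+3+2+3=10 → 14/24 = 0.5833
  rock: TP=21, FN=2+4+1+2=9 → 21/30 = 0.7000
  pop: TP=15, FN=0+1+0+0=1 → 15/16 = 0.9375
Weighted-recall = Σ (supportᵢ/N)·recallᵢ with N=130: (36/130)·0.8889 + (24/130)·0.6250 + (24/130)·0.5833 + (30/130)·0.7000 + (16/130)·0.9375 = 0.746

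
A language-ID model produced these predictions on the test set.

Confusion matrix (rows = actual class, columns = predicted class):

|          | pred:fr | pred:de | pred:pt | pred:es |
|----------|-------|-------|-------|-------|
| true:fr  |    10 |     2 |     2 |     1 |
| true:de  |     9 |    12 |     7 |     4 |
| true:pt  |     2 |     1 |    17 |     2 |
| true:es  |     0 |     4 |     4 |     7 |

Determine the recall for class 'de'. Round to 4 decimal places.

One-vs-rest for 'de': TP = diagonal; FP = other classes predicted 'de'; FN = 'de' predicted as other.
recall = TP/(TP+FN).
de: TP=12, FN=9+7+4=20 → 12/32 = 0.37500

0.3750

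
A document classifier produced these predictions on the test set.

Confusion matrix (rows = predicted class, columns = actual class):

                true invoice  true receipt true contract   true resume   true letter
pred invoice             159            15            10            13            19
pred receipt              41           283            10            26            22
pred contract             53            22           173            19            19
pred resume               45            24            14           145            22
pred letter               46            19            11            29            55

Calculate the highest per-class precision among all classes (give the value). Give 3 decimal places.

0.741

Per-class precision (TP/(TP+FP)):
  invoice: TP=159, FP=15+10+13+19=57 → 159/216 = 0.7361
  receipt: TP=283, FP=41+10+26+22=99 → 283/382 = 0.7408
  contract: TP=173, FP=53+22+19+19=113 → 173/286 = 0.6049
  resume: TP=145, FP=45+24+14+22=105 → 145/250 = 0.5800
  letter: TP=55, FP=46+19+11+29=105 → 55/160 = 0.3438
Highest is class 'receipt' with precision = 0.741.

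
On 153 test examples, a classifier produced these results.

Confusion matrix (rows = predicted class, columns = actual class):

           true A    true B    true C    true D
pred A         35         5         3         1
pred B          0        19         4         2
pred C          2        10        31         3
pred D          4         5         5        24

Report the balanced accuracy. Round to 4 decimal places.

0.7154

Balanced accuracy = mean of per-class recall.
  A: recall = 35/41 = 0.85366
  B: recall = 19/39 = 0.48718
  C: recall = 31/43 = 0.72093
  D: recall = 24/30 = 0.80000
Mean = (0.85366 + 0.48718 + 0.72093 + 0.80000) / 4 = 0.7154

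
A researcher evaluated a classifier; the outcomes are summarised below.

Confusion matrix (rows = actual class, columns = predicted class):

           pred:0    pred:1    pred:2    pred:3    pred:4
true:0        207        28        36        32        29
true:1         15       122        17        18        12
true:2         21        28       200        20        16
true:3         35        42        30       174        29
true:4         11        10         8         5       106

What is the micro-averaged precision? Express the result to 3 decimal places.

0.647

Micro-averaging pools counts across classes: ΣTP=809, ΣFP=442, ΣFN=442.
Micro-precision = TP/(TP+FP) on pooled counts = 0.647 (equals overall accuracy in single-label multiclass).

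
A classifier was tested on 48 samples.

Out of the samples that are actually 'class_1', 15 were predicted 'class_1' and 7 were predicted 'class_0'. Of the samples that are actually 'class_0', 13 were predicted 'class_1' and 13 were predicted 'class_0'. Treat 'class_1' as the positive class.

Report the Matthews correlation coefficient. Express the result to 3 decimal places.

MCC = (TP·TN − FP·FN) / √((TP+FP)(TP+FN)(TN+FP)(TN+FN))
Numerator = 15·13 − 13·7 = 104
Denominator = √(28·22·26·20) = √320320 = 565.9682
MCC = 104 / 565.9682 = 0.184

0.184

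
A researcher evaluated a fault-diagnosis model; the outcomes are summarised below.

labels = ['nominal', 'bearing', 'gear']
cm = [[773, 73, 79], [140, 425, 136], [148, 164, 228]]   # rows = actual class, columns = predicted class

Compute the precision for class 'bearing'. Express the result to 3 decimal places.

0.642

precision = TP/(TP+FP).
bearing: TP=425, FP=73+164=237 → 425/662 = 0.6420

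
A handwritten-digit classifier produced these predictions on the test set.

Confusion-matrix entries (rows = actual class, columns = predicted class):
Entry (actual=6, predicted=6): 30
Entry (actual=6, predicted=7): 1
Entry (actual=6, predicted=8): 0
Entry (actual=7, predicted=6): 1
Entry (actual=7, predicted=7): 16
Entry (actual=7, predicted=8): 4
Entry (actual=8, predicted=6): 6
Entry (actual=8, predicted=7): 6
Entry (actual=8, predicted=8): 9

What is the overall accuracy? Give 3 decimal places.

0.753

Accuracy = trace / total = (30+16+9=55) / 73 = 55/73 = 0.753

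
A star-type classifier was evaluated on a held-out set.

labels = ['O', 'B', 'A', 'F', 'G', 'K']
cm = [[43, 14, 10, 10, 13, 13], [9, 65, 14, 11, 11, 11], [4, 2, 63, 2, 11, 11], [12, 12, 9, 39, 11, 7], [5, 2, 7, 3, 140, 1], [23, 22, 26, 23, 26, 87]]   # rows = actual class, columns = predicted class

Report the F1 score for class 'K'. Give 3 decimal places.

0.516

F1 score = 2·TP/(2·TP+FP+FN).
K: TP=87, FP=13+11+11+7+1=43, FN=23+22+26+23+26=120 → 174/337 = 0.5163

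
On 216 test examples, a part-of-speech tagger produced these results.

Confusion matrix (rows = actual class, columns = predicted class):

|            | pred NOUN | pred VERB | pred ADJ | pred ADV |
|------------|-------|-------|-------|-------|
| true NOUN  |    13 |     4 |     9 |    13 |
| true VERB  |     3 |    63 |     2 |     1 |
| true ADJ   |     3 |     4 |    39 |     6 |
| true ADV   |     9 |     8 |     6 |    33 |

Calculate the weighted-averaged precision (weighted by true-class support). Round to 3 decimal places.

Per-class precision (TP/(TP+FP)):
  NOUN: TP=13, FP=3+3+9=15 → 13/28 = 0.4643
  VERB: TP=63, FP=4+4+8=16 → 63/79 = 0.7975
  ADJ: TP=39, FP=9+2+6=17 → 39/56 = 0.6964
  ADV: TP=33, FP=13+1+6=20 → 33/53 = 0.6226
Weighted-precision = Σ (supportᵢ/N)·precisionᵢ with N=216: (39/216)·0.4643 + (69/216)·0.7975 + (52/216)·0.6964 + (56/216)·0.6226 = 0.668

0.668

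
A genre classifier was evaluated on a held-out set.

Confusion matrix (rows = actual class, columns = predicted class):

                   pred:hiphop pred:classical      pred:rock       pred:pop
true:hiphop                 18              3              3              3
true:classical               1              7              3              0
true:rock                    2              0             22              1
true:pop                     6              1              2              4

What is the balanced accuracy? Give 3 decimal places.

Balanced accuracy = mean of per-class recall.
  hiphop: recall = 18/27 = 0.6667
  classical: recall = 7/11 = 0.6364
  rock: recall = 22/25 = 0.8800
  pop: recall = 4/13 = 0.3077
Mean = (0.6667 + 0.6364 + 0.8800 + 0.3077) / 4 = 0.623

0.623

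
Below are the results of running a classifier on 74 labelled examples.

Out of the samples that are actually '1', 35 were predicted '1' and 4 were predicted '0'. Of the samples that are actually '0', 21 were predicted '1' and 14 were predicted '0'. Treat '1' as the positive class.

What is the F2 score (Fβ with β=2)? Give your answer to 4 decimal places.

0.8255

Fβ = (1+β²)·TP / ((1+β²)·TP + β²·FN + FP), with β²=4
= 5·35 / (5·35 + 4·4 + 21) = 0.8255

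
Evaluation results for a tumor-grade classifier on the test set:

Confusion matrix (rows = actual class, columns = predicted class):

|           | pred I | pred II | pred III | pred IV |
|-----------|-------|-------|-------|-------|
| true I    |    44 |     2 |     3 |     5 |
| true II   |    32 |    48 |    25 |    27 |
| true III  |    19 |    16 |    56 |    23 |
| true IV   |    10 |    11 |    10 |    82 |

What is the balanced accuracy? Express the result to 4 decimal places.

Balanced accuracy = mean of per-class recall.
  I: recall = 44/54 = 0.81481
  II: recall = 48/132 = 0.36364
  III: recall = 56/114 = 0.49123
  IV: recall = 82/113 = 0.72566
Mean = (0.81481 + 0.36364 + 0.49123 + 0.72566) / 4 = 0.5988

0.5988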